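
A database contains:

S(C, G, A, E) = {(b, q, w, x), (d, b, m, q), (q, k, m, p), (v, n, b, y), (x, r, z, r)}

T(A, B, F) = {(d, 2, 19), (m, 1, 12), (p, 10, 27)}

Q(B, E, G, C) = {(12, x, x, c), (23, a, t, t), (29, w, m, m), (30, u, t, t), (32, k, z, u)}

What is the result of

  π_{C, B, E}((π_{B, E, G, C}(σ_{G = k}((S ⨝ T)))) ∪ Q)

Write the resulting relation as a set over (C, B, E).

Natural join on A: {(d, b, m, q, 1, 12), (q, k, m, p, 1, 12)}
Apply σ_{G = k}; surviving tuples: {(q, k, m, p, 1, 12)}
Keep only column(s) B, E, G, C: {(1, p, k, q)}
Union: {(1, p, k, q)} with {(12, x, x, c), (23, a, t, t), (29, w, m, m), (30, u, t, t), (32, k, z, u)} → {(1, p, k, q), (12, x, x, c), (23, a, t, t), (29, w, m, m), (30, u, t, t), (32, k, z, u)}
Keep only column(s) C, B, E: {(c, 12, x), (m, 29, w), (q, 1, p), (t, 23, a), (t, 30, u), (u, 32, k)}

{(c, 12, x), (m, 29, w), (q, 1, p), (t, 23, a), (t, 30, u), (u, 32, k)}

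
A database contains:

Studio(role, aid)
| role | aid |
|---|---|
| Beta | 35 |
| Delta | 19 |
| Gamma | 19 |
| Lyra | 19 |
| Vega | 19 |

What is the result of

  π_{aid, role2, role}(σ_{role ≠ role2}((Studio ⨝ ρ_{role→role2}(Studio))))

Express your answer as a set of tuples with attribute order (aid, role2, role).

{(19, Delta, Gamma), (19, Delta, Lyra), (19, Delta, Vega), (19, Gamma, Delta), (19, Gamma, Lyra), (19, Gamma, Vega), (19, Lyra, Delta), (19, Lyra, Gamma), (19, Lyra, Vega), (19, Vega, Delta), (19, Vega, Gamma), (19, Vega, Lyra)}

ρ[role→role2]: schema becomes (role2, aid); tuples unchanged.
Natural join on aid: {(Beta, 35, Beta), (Delta, 19, Delta), (Delta, 19, Gamma), (Delta, 19, Lyra), (Delta, 19, Vega), (Gamma, 19, Delta), (Gamma, 19, Gamma), (Gamma, 19, Lyra), (Gamma, 19, Vega), (Lyra, 19, Delta), (Lyra, 19, Gamma), (Lyra, 19, Lyra), (Lyra, 19, Vega), (Vega, 19, Delta), (Vega, 19, Gamma), (Vega, 19, Lyra), (Vega, 19, Vega)}
Selection role ≠ role2: {(Delta, 19, Gamma), (Delta, 19, Lyra), (Delta, 19, Vega), (Gamma, 19, Delta), (Gamma, 19, Lyra), (Gamma, 19, Vega), (Lyra, 19, Delta), (Lyra, 19, Gamma), (Lyra, 19, Vega), (Vega, 19, Delta), (Vega, 19, Gamma), (Vega, 19, Lyra)}
Keep only column(s) aid, role2, role: {(19, Delta, Gamma), (19, Delta, Lyra), (19, Delta, Vega), (19, Gamma, Delta), (19, Gamma, Lyra), (19, Gamma, Vega), (19, Lyra, Delta), (19, Lyra, Gamma), (19, Lyra, Vega), (19, Vega, Delta), (19, Vega, Gamma), (19, Vega, Lyra)}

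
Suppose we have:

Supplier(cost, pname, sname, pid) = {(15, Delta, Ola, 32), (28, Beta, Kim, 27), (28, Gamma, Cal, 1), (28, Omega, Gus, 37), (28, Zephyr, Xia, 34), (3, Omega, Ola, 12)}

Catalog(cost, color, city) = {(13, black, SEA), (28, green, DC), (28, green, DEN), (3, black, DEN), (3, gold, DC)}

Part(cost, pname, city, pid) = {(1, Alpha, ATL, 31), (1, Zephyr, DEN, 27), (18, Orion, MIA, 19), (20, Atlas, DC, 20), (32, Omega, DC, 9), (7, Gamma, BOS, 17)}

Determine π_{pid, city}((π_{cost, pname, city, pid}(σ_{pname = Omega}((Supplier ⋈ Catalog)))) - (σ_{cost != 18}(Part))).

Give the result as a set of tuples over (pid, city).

{(12, DC), (12, DEN), (37, DC), (37, DEN)}

Supplier ⋈ Catalog (natural join on cost): {(28, Beta, Kim, 27, green, DC), (28, Beta, Kim, 27, green, DEN), (28, Gamma, Cal, 1, green, DC), (28, Gamma, Cal, 1, green, DEN), (28, Omega, Gus, 37, green, DC), (28, Omega, Gus, 37, green, DEN), (28, Zephyr, Xia, 34, green, DC), (28, Zephyr, Xia, 34, green, DEN), (3, Omega, Ola, 12, black, DEN), (3, Omega, Ola, 12, gold, DC)}
Apply σ_{pname = Omega}; surviving tuples: {(28, Omega, Gus, 37, green, DC), (28, Omega, Gus, 37, green, DEN), (3, Omega, Ola, 12, black, DEN), (3, Omega, Ola, 12, gold, DC)}
Keep only column(s) cost, pname, city, pid: {(28, Omega, DC, 37), (28, Omega, DEN, 37), (3, Omega, DC, 12), (3, Omega, DEN, 12)}
Apply σ_{cost != 18}; surviving tuples: {(1, Alpha, ATL, 31), (1, Zephyr, DEN, 27), (20, Atlas, DC, 20), (32, Omega, DC, 9), (7, Gamma, BOS, 17)}
Set difference of the two operands is {(28, Omega, DC, 37), (28, Omega, DEN, 37), (3, Omega, DC, 12), (3, Omega, DEN, 12)}.
Keep only column(s) pid, city: {(12, DC), (12, DEN), (37, DC), (37, DEN)}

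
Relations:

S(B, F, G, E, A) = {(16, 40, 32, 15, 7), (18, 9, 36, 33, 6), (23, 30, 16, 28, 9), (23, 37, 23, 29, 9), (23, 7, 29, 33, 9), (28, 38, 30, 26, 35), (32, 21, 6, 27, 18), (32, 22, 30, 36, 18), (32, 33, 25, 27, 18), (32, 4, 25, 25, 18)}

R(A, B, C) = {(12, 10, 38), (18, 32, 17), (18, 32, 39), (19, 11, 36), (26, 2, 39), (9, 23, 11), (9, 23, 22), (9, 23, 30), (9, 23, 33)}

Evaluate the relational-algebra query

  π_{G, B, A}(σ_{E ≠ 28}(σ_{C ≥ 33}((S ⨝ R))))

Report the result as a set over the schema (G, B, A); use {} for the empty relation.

{(23, 23, 9), (25, 32, 18), (29, 23, 9), (30, 32, 18), (6, 32, 18)}

Natural join on B, A: {(23, 30, 16, 28, 9, 11), (23, 30, 16, 28, 9, 22), (23, 30, 16, 28, 9, 30), (23, 30, 16, 28, 9, 33), (23, 37, 23, 29, 9, 11), (23, 37, 23, 29, 9, 22), (23, 37, 23, 29, 9, 30), (23, 37, 23, 29, 9, 33), (23, 7, 29, 33, 9, 11), (23, 7, 29, 33, 9, 22), (23, 7, 29, 33, 9, 30), (23, 7, 29, 33, 9, 33), (32, 21, 6, 27, 18, 17), (32, 21, 6, 27, 18, 39), (32, 22, 30, 36, 18, 17), (32, 22, 30, 36, 18, 39), (32, 33, 25, 27, 18, 17), (32, 33, 25, 27, 18, 39), (32, 4, 25, 25, 18, 17), (32, 4, 25, 25, 18, 39)}
Selection C ≥ 33: {(23, 30, 16, 28, 9, 33), (23, 37, 23, 29, 9, 33), (23, 7, 29, 33, 9, 33), (32, 21, 6, 27, 18, 39), (32, 22, 30, 36, 18, 39), (32, 33, 25, 27, 18, 39), (32, 4, 25, 25, 18, 39)}
Selection E ≠ 28: {(23, 37, 23, 29, 9, 33), (23, 7, 29, 33, 9, 33), (32, 21, 6, 27, 18, 39), (32, 22, 30, 36, 18, 39), (32, 33, 25, 27, 18, 39), (32, 4, 25, 25, 18, 39)}
π_{G, B, A} gives {(23, 23, 9), (25, 32, 18), (29, 23, 9), (30, 32, 18), (6, 32, 18)} (1 duplicate(s) eliminated).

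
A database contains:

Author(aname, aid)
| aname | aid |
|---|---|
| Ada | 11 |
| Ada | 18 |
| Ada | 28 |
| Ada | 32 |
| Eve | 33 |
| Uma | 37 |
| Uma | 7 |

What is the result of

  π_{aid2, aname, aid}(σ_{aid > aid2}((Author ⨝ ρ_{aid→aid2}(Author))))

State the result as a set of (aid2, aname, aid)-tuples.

{(11, Ada, 18), (11, Ada, 28), (11, Ada, 32), (18, Ada, 28), (18, Ada, 32), (28, Ada, 32), (7, Uma, 37)}

ρ[aid→aid2]: schema becomes (aname, aid2); tuples unchanged.
Natural join on aname: {(Ada, 11, 11), (Ada, 11, 18), (Ada, 11, 28), (Ada, 11, 32), (Ada, 18, 11), (Ada, 18, 18), (Ada, 18, 28), (Ada, 18, 32), (Ada, 28, 11), (Ada, 28, 18), (Ada, 28, 28), (Ada, 28, 32), (Ada, 32, 11), (Ada, 32, 18), (Ada, 32, 28), (Ada, 32, 32), (Eve, 33, 33), (Uma, 37, 37), (Uma, 37, 7), (Uma, 7, 37), (Uma, 7, 7)}
Selection aid > aid2: {(Ada, 18, 11), (Ada, 28, 11), (Ada, 28, 18), (Ada, 32, 11), (Ada, 32, 18), (Ada, 32, 28), (Uma, 37, 7)}
π_{aid2, aname, aid} gives {(11, Ada, 18), (11, Ada, 28), (11, Ada, 32), (18, Ada, 28), (18, Ada, 32), (28, Ada, 32), (7, Uma, 37)}.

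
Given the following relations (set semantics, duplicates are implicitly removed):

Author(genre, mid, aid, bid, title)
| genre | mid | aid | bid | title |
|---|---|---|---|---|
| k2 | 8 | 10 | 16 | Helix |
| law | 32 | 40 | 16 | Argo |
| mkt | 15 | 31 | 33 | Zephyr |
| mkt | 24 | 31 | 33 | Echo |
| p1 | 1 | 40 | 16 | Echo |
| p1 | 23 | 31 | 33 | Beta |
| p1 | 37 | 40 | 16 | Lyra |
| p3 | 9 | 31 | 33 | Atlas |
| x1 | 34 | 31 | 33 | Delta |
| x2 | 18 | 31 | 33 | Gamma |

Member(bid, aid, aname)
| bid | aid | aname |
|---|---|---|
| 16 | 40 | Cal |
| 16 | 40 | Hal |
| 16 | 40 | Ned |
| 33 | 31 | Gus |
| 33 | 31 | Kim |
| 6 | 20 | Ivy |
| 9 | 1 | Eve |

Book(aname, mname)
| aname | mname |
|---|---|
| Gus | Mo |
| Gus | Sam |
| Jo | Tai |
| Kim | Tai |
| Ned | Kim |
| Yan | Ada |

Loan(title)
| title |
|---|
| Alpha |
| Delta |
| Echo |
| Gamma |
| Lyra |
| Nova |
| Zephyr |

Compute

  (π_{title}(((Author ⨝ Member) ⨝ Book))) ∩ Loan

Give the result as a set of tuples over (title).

{Delta, Echo, Gamma, Lyra, Zephyr}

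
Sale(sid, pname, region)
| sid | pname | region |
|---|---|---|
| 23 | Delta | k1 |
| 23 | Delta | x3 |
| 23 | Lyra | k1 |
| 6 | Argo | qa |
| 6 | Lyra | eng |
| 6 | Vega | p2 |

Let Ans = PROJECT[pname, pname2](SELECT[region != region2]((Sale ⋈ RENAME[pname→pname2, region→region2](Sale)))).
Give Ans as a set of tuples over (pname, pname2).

{(Argo, Lyra), (Argo, Vega), (Delta, Delta), (Delta, Lyra), (Lyra, Argo), (Lyra, Delta), (Lyra, Vega), (Vega, Argo), (Vega, Lyra)}

ρ[pname→pname2, region→region2]: schema becomes (sid, pname2, region2); tuples unchanged.
Joining Sale and RENAME[pname→pname2, region→region2](Sale) on sid yields {(23, Delta, k1, Delta, k1), (23, Delta, k1, Delta, x3), (23, Delta, k1, Lyra, k1), (23, Delta, x3, Delta, k1), (23, Delta, x3, Delta, x3), (23, Delta, x3, Lyra, k1), (23, Lyra, k1, Delta, k1), (23, Lyra, k1, Delta, x3), (23, Lyra, k1, Lyra, k1), (6, Argo, qa, Argo, qa), (6, Argo, qa, Lyra, eng), (6, Argo, qa, Vega, p2), (6, Lyra, eng, Argo, qa), (6, Lyra, eng, Lyra, eng), (6, Lyra, eng, Vega, p2), (6, Vega, p2, Argo, qa), (6, Vega, p2, Lyra, eng), (6, Vega, p2, Vega, p2)}.
Filtering on region != region2 leaves {(23, Delta, k1, Delta, x3), (23, Delta, x3, Delta, k1), (23, Delta, x3, Lyra, k1), (23, Lyra, k1, Delta, x3), (6, Argo, qa, Lyra, eng), (6, Argo, qa, Vega, p2), (6, Lyra, eng, Argo, qa), (6, Lyra, eng, Vega, p2), (6, Vega, p2, Argo, qa), (6, Vega, p2, Lyra, eng)}.
Projecting to pname, pname2 (1 duplicate(s) eliminated): {(Argo, Lyra), (Argo, Vega), (Delta, Delta), (Delta, Lyra), (Lyra, Argo), (Lyra, Delta), (Lyra, Vega), (Vega, Argo), (Vega, Lyra)}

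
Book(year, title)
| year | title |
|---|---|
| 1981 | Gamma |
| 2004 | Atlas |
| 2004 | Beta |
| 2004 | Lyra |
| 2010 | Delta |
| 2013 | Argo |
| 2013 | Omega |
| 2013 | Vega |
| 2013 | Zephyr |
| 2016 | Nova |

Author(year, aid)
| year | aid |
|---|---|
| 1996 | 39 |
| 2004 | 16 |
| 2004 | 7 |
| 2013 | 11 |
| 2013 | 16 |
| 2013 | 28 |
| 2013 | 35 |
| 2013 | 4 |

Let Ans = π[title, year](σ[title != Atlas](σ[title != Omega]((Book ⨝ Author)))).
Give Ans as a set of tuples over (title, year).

{(Argo, 2013), (Beta, 2004), (Lyra, 2004), (Vega, 2013), (Zephyr, 2013)}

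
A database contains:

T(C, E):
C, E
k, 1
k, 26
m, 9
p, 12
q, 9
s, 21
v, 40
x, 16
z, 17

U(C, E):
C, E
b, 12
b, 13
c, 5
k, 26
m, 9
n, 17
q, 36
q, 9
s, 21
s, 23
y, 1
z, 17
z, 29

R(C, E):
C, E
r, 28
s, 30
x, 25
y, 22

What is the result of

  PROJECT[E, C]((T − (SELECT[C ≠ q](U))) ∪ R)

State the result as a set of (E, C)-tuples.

σ[C ≠ q]: keep tuples satisfying C ≠ q → {(b, 12), (b, 13), (c, 5), (k, 26), (m, 9), (n, 17), (s, 21), (s, 23), (y, 1), (z, 17), (z, 29)}
Difference: {(k, 1), (k, 26), (m, 9), (p, 12), (q, 9), (s, 21), (v, 40), (x, 16), (z, 17)} with {(b, 12), (b, 13), (c, 5), (k, 26), (m, 9), (n, 17), (s, 21), (s, 23), (y, 1), (z, 17), (z, 29)} → {(k, 1), (p, 12), (q, 9), (v, 40), (x, 16)}
Union: {(k, 1), (p, 12), (q, 9), (v, 40), (x, 16)} with {(r, 28), (s, 30), (x, 25), (y, 22)} → {(k, 1), (p, 12), (q, 9), (r, 28), (s, 30), (v, 40), (x, 16), (x, 25), (y, 22)}
π[E, C]: project onto (E, C) → {(1, k), (12, p), (16, x), (22, y), (25, x), (28, r), (30, s), (40, v), (9, q)}

{(1, k), (12, p), (16, x), (22, y), (25, x), (28, r), (30, s), (40, v), (9, q)}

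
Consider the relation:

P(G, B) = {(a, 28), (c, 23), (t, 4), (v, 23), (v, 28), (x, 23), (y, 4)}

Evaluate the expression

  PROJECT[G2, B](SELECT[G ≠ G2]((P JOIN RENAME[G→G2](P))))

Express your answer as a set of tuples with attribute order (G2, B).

{(a, 28), (c, 23), (t, 4), (v, 23), (v, 28), (x, 23), (y, 4)}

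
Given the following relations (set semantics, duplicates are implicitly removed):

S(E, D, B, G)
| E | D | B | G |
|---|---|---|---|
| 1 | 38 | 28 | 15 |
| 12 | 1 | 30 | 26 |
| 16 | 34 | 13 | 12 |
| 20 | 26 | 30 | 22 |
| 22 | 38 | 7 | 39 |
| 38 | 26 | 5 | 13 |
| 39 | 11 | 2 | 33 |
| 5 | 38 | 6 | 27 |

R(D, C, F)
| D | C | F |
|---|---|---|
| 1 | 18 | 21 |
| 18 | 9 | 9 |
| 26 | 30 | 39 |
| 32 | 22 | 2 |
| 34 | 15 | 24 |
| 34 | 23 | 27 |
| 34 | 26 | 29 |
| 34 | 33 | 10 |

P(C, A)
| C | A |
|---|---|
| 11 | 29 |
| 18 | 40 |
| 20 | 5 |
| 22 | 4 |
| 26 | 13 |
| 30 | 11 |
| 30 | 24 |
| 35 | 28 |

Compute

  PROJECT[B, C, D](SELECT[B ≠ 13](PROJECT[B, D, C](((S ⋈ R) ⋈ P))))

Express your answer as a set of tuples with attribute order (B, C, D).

Joining S and R on D yields {(12, 1, 30, 26, 18, 21), (16, 34, 13, 12, 15, 24), (16, 34, 13, 12, 23, 27), (16, 34, 13, 12, 26, 29), (16, 34, 13, 12, 33, 10), (20, 26, 30, 22, 30, 39), (38, 26, 5, 13, 30, 39)}.
Joining (S ⋈ R) and P on C yields {(12, 1, 30, 26, 18, 21, 40), (16, 34, 13, 12, 26, 29, 13), (20, 26, 30, 22, 30, 39, 11), (20, 26, 30, 22, 30, 39, 24), (38, 26, 5, 13, 30, 39, 11), (38, 26, 5, 13, 30, 39, 24)}.
Keep only column(s) B, D, C (2 duplicate(s) eliminated): {(13, 34, 26), (30, 1, 18), (30, 26, 30), (5, 26, 30)}
Selection B ≠ 13: {(30, 1, 18), (30, 26, 30), (5, 26, 30)}
Keep only column(s) B, C, D: {(30, 18, 1), (30, 30, 26), (5, 30, 26)}

{(30, 18, 1), (30, 30, 26), (5, 30, 26)}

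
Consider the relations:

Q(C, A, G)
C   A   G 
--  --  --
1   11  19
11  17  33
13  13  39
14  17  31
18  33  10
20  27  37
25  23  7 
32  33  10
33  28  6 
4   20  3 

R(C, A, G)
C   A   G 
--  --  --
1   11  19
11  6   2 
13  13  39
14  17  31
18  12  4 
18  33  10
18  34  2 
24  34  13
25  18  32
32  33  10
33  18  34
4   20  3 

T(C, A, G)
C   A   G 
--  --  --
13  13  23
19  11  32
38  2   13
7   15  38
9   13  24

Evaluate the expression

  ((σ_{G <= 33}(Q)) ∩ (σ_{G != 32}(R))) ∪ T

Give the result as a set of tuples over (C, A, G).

Selection G <= 33: {(1, 11, 19), (11, 17, 33), (14, 17, 31), (18, 33, 10), (25, 23, 7), (32, 33, 10), (33, 28, 6), (4, 20, 3)}
Selection G != 32: {(1, 11, 19), (11, 6, 2), (13, 13, 39), (14, 17, 31), (18, 12, 4), (18, 33, 10), (18, 34, 2), (24, 34, 13), (32, 33, 10), (33, 18, 34), (4, 20, 3)}
Intersection: {(1, 11, 19), (11, 17, 33), (14, 17, 31), (18, 33, 10), (25, 23, 7), (32, 33, 10), (33, 28, 6), (4, 20, 3)} with {(1, 11, 19), (11, 6, 2), (13, 13, 39), (14, 17, 31), (18, 12, 4), (18, 33, 10), (18, 34, 2), (24, 34, 13), (32, 33, 10), (33, 18, 34), (4, 20, 3)} → {(1, 11, 19), (14, 17, 31), (18, 33, 10), (32, 33, 10), (4, 20, 3)}
Union: {(1, 11, 19), (14, 17, 31), (18, 33, 10), (32, 33, 10), (4, 20, 3)} with {(13, 13, 23), (19, 11, 32), (38, 2, 13), (7, 15, 38), (9, 13, 24)} → {(1, 11, 19), (13, 13, 23), (14, 17, 31), (18, 33, 10), (19, 11, 32), (32, 33, 10), (38, 2, 13), (4, 20, 3), (7, 15, 38), (9, 13, 24)}

{(1, 11, 19), (13, 13, 23), (14, 17, 31), (18, 33, 10), (19, 11, 32), (32, 33, 10), (38, 2, 13), (4, 20, 3), (7, 15, 38), (9, 13, 24)}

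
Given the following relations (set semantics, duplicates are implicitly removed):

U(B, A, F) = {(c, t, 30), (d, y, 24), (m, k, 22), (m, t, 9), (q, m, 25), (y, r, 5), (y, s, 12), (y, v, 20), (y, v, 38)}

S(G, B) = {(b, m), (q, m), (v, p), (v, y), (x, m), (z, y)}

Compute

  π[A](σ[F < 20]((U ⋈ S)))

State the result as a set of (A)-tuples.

Joining U and S on B yields {(m, k, 22, b), (m, k, 22, q), (m, k, 22, x), (m, t, 9, b), (m, t, 9, q), (m, t, 9, x), (y, r, 5, v), (y, r, 5, z), (y, s, 12, v), (y, s, 12, z), (y, v, 20, v), (y, v, 20, z), (y, v, 38, v), (y, v, 38, z)}.
Selection F < 20: {(m, t, 9, b), (m, t, 9, q), (m, t, 9, x), (y, r, 5, v), (y, r, 5, z), (y, s, 12, v), (y, s, 12, z)}
π_{A} gives {r, s, t} (4 duplicate(s) eliminated).

{r, s, t}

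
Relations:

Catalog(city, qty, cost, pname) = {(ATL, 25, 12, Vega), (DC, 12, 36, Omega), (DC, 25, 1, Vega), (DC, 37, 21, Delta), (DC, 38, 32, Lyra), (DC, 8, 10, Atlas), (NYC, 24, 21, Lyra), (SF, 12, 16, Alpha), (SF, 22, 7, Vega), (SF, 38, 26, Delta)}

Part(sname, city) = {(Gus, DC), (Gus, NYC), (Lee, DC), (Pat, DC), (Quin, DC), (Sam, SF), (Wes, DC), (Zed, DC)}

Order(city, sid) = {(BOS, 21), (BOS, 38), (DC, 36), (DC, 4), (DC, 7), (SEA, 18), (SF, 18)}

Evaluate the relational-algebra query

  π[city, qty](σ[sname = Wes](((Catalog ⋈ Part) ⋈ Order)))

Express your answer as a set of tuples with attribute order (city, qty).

{(DC, 12), (DC, 25), (DC, 37), (DC, 38), (DC, 8)}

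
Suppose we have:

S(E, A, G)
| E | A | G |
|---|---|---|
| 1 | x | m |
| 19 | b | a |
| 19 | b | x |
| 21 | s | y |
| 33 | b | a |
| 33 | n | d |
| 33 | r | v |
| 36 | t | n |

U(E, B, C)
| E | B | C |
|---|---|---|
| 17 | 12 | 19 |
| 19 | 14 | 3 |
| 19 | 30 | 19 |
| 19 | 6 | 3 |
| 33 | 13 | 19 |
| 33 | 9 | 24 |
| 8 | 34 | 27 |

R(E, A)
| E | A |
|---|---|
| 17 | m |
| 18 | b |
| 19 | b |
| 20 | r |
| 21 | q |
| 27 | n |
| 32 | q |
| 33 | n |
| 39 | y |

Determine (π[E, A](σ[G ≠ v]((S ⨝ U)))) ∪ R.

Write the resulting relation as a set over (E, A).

Natural join on E: {(19, b, a, 14, 3), (19, b, a, 30, 19), (19, b, a, 6, 3), (19, b, x, 14, 3), (19, b, x, 30, 19), (19, b, x, 6, 3), (33, b, a, 13, 19), (33, b, a, 9, 24), (33, n, d, 13, 19), (33, n, d, 9, 24), (33, r, v, 13, 19), (33, r, v, 9, 24)}
Filtering on G ≠ v leaves {(19, b, a, 14, 3), (19, b, a, 30, 19), (19, b, a, 6, 3), (19, b, x, 14, 3), (19, b, x, 30, 19), (19, b, x, 6, 3), (33, b, a, 13, 19), (33, b, a, 9, 24), (33, n, d, 13, 19), (33, n, d, 9, 24)}.
π[E, A]: project onto (E, A) (7 duplicate(s) eliminated) → {(19, b), (33, b), (33, n)}
Set union of the two operands is {(17, m), (18, b), (19, b), (20, r), (21, q), (27, n), (32, q), (33, b), (33, n), (39, y)}.

{(17, m), (18, b), (19, b), (20, r), (21, q), (27, n), (32, q), (33, b), (33, n), (39, y)}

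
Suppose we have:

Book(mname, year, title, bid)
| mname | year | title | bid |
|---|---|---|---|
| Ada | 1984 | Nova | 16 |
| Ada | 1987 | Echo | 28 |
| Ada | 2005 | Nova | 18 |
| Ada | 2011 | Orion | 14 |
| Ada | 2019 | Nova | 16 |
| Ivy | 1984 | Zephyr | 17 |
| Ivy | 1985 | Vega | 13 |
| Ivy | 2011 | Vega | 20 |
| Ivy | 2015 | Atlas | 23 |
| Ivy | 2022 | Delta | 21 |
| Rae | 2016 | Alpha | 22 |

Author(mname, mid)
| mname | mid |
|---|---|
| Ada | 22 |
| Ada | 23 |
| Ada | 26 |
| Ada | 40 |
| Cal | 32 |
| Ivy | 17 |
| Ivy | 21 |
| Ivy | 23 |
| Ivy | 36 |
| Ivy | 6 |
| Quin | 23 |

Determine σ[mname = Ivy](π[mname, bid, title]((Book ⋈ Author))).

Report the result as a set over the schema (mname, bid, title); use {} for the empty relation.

Book ⋈ Author (natural join on mname): {(Ada, 1984, Nova, 16, 22), (Ada, 1984, Nova, 16, 23), (Ada, 1984, Nova, 16, 26), (Ada, 1984, Nova, 16, 40), (Ada, 1987, Echo, 28, 22), (Ada, 1987, Echo, 28, 23), (Ada, 1987, Echo, 28, 26), (Ada, 1987, Echo, 28, 40), (Ada, 2005, Nova, 18, 22), (Ada, 2005, Nova, 18, 23), (Ada, 2005, Nova, 18, 26), (Ada, 2005, Nova, 18, 40), (Ada, 2011, Orion, 14, 22), (Ada, 2011, Orion, 14, 23), (Ada, 2011, Orion, 14, 26), (Ada, 2011, Orion, 14, 40), (Ada, 2019, Nova, 16, 22), (Ada, 2019, Nova, 16, 23), (Ada, 2019, Nova, 16, 26), (Ada, 2019, Nova, 16, 40), (Ivy, 1984, Zephyr, 17, 17), (Ivy, 1984, Zephyr, 17, 21), (Ivy, 1984, Zephyr, 17, 23), (Ivy, 1984, Zephyr, 17, 36), (Ivy, 1984, Zephyr, 17, 6), (Ivy, 1985, Vega, 13, 17), (Ivy, 1985, Vega, 13, 21), (Ivy, 1985, Vega, 13, 23), (Ivy, 1985, Vega, 13, 36), (Ivy, 1985, Vega, 13, 6), (Ivy, 2011, Vega, 20, 17), (Ivy, 2011, Vega, 20, 21), (Ivy, 2011, Vega, 20, 23), (Ivy, 2011, Vega, 20, 36), (Ivy, 2011, Vega, 20, 6), (Ivy, 2015, Atlas, 23, 17), (Ivy, 2015, Atlas, 23, 21), (Ivy, 2015, Atlas, 23, 23), (Ivy, 2015, Atlas, 23, 36), (Ivy, 2015, Atlas, 23, 6), (Ivy, 2022, Delta, 21, 17), (Ivy, 2022, Delta, 21, 21), (Ivy, 2022, Delta, 21, 23), (Ivy, 2022, Delta, 21, 36), (Ivy, 2022, Delta, 21, 6)}
π[mname, bid, title]: project onto (mname, bid, title) (36 duplicate(s) eliminated) → {(Ada, 14, Orion), (Ada, 16, Nova), (Ada, 18, Nova), (Ada, 28, Echo), (Ivy, 13, Vega), (Ivy, 17, Zephyr), (Ivy, 20, Vega), (Ivy, 21, Delta), (Ivy, 23, Atlas)}
Selection mname = Ivy: {(Ivy, 13, Vega), (Ivy, 17, Zephyr), (Ivy, 20, Vega), (Ivy, 21, Delta), (Ivy, 23, Atlas)}

{(Ivy, 13, Vega), (Ivy, 17, Zephyr), (Ivy, 20, Vega), (Ivy, 21, Delta), (Ivy, 23, Atlas)}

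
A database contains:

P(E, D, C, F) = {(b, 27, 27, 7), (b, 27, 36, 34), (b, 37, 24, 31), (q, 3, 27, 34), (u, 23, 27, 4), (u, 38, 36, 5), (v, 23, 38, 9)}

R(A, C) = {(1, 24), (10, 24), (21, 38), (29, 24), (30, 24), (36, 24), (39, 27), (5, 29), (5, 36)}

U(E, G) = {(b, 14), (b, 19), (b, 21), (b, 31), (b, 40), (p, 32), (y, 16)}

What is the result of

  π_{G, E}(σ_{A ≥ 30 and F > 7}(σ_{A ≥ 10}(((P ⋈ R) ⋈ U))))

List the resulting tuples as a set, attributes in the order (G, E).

Natural join on C: {(b, 27, 27, 7, 39), (b, 27, 36, 34, 5), (b, 37, 24, 31, 1), (b, 37, 24, 31, 10), (b, 37, 24, 31, 29), (b, 37, 24, 31, 30), (b, 37, 24, 31, 36), (q, 3, 27, 34, 39), (u, 23, 27, 4, 39), (u, 38, 36, 5, 5), (v, 23, 38, 9, 21)}
Natural join on E: {(b, 27, 27, 7, 39, 14), (b, 27, 27, 7, 39, 19), (b, 27, 27, 7, 39, 21), (b, 27, 27, 7, 39, 31), (b, 27, 27, 7, 39, 40), (b, 27, 36, 34, 5, 14), (b, 27, 36, 34, 5, 19), (b, 27, 36, 34, 5, 21), (b, 27, 36, 34, 5, 31), (b, 27, 36, 34, 5, 40), (b, 37, 24, 31, 1, 14), (b, 37, 24, 31, 1, 19), (b, 37, 24, 31, 1, 21), (b, 37, 24, 31, 1, 31), (b, 37, 24, 31, 1, 40), (b, 37, 24, 31, 10, 14), (b, 37, 24, 31, 10, 19), (b, 37, 24, 31, 10, 21), (b, 37, 24, 31, 10, 31), (b, 37, 24, 31, 10, 40), (b, 37, 24, 31, 29, 14), (b, 37, 24, 31, 29, 19), (b, 37, 24, 31, 29, 21), (b, 37, 24, 31, 29, 31), (b, 37, 24, 31, 29, 40), (b, 37, 24, 31, 30, 14), (b, 37, 24, 31, 30, 19), (b, 37, 24, 31, 30, 21), (b, 37, 24, 31, 30, 31), (b, 37, 24, 31, 30, 40), (b, 37, 24, 31, 36, 14), (b, 37, 24, 31, 36, 19), (b, 37, 24, 31, 36, 21), (b, 37, 24, 31, 36, 31), (b, 37, 24, 31, 36, 40)}
Selection A ≥ 10: {(b, 27, 27, 7, 39, 14), (b, 27, 27, 7, 39, 19), (b, 27, 27, 7, 39, 21), (b, 27, 27, 7, 39, 31), (b, 27, 27, 7, 39, 40), (b, 37, 24, 31, 10, 14), (b, 37, 24, 31, 10, 19), (b, 37, 24, 31, 10, 21), (b, 37, 24, 31, 10, 31), (b, 37, 24, 31, 10, 40), (b, 37, 24, 31, 29, 14), (b, 37, 24, 31, 29, 19), (b, 37, 24, 31, 29, 21), (b, 37, 24, 31, 29, 31), (b, 37, 24, 31, 29, 40), (b, 37, 24, 31, 30, 14), (b, 37, 24, 31, 30, 19), (b, 37, 24, 31, 30, 21), (b, 37, 24, 31, 30, 31), (b, 37, 24, 31, 30, 40), (b, 37, 24, 31, 36, 14), (b, 37, 24, 31, 36, 19), (b, 37, 24, 31, 36, 21), (b, 37, 24, 31, 36, 31), (b, 37, 24, 31, 36, 40)}
Selection A ≥ 30 and F > 7: {(b, 37, 24, 31, 30, 14), (b, 37, 24, 31, 30, 19), (b, 37, 24, 31, 30, 21), (b, 37, 24, 31, 30, 31), (b, 37, 24, 31, 30, 40), (b, 37, 24, 31, 36, 14), (b, 37, 24, 31, 36, 19), (b, 37, 24, 31, 36, 21), (b, 37, 24, 31, 36, 31), (b, 37, 24, 31, 36, 40)}
π[G, E]: project onto (G, E) (5 duplicate(s) eliminated) → {(14, b), (19, b), (21, b), (31, b), (40, b)}

{(14, b), (19, b), (21, b), (31, b), (40, b)}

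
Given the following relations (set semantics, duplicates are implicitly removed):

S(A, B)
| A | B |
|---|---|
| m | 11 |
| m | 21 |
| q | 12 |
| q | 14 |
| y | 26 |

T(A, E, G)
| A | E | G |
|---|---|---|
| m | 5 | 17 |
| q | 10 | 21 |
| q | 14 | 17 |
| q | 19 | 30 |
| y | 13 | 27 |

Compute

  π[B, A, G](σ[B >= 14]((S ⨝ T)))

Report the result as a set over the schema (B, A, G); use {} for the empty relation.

{(14, q, 17), (14, q, 21), (14, q, 30), (21, m, 17), (26, y, 27)}

Joining S and T on A yields {(m, 11, 5, 17), (m, 21, 5, 17), (q, 12, 10, 21), (q, 12, 14, 17), (q, 12, 19, 30), (q, 14, 10, 21), (q, 14, 14, 17), (q, 14, 19, 30), (y, 26, 13, 27)}.
Filtering on B >= 14 leaves {(m, 21, 5, 17), (q, 14, 10, 21), (q, 14, 14, 17), (q, 14, 19, 30), (y, 26, 13, 27)}.
Projecting to B, A, G: {(14, q, 17), (14, q, 21), (14, q, 30), (21, m, 17), (26, y, 27)}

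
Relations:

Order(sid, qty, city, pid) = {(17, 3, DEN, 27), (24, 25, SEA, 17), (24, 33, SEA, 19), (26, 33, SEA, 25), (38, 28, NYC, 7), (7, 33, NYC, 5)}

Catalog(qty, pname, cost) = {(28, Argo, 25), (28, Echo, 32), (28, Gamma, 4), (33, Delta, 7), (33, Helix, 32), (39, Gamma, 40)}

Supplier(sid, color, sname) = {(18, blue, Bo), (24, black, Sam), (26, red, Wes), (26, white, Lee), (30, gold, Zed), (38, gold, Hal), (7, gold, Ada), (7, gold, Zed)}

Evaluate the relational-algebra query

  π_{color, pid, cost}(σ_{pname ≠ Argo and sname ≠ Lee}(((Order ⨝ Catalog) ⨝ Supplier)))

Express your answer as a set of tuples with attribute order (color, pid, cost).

{(black, 19, 32), (black, 19, 7), (gold, 5, 32), (gold, 5, 7), (gold, 7, 32), (gold, 7, 4), (red, 25, 32), (red, 25, 7)}

Natural join on qty: {(24, 33, SEA, 19, Delta, 7), (24, 33, SEA, 19, Helix, 32), (26, 33, SEA, 25, Delta, 7), (26, 33, SEA, 25, Helix, 32), (38, 28, NYC, 7, Argo, 25), (38, 28, NYC, 7, Echo, 32), (38, 28, NYC, 7, Gamma, 4), (7, 33, NYC, 5, Delta, 7), (7, 33, NYC, 5, Helix, 32)}
Natural join on sid: {(24, 33, SEA, 19, Delta, 7, black, Sam), (24, 33, SEA, 19, Helix, 32, black, Sam), (26, 33, SEA, 25, Delta, 7, red, Wes), (26, 33, SEA, 25, Delta, 7, white, Lee), (26, 33, SEA, 25, Helix, 32, red, Wes), (26, 33, SEA, 25, Helix, 32, white, Lee), (38, 28, NYC, 7, Argo, 25, gold, Hal), (38, 28, NYC, 7, Echo, 32, gold, Hal), (38, 28, NYC, 7, Gamma, 4, gold, Hal), (7, 33, NYC, 5, Delta, 7, gold, Ada), (7, 33, NYC, 5, Delta, 7, gold, Zed), (7, 33, NYC, 5, Helix, 32, gold, Ada), (7, 33, NYC, 5, Helix, 32, gold, Zed)}
Selection pname ≠ Argo and sname ≠ Lee: {(24, 33, SEA, 19, Delta, 7, black, Sam), (24, 33, SEA, 19, Helix, 32, black, Sam), (26, 33, SEA, 25, Delta, 7, red, Wes), (26, 33, SEA, 25, Helix, 32, red, Wes), (38, 28, NYC, 7, Echo, 32, gold, Hal), (38, 28, NYC, 7, Gamma, 4, gold, Hal), (7, 33, NYC, 5, Delta, 7, gold, Ada), (7, 33, NYC, 5, Delta, 7, gold, Zed), (7, 33, NYC, 5, Helix, 32, gold, Ada), (7, 33, NYC, 5, Helix, 32, gold, Zed)}
Projecting to color, pid, cost (2 duplicate(s) eliminated): {(black, 19, 32), (black, 19, 7), (gold, 5, 32), (gold, 5, 7), (gold, 7, 32), (gold, 7, 4), (red, 25, 32), (red, 25, 7)}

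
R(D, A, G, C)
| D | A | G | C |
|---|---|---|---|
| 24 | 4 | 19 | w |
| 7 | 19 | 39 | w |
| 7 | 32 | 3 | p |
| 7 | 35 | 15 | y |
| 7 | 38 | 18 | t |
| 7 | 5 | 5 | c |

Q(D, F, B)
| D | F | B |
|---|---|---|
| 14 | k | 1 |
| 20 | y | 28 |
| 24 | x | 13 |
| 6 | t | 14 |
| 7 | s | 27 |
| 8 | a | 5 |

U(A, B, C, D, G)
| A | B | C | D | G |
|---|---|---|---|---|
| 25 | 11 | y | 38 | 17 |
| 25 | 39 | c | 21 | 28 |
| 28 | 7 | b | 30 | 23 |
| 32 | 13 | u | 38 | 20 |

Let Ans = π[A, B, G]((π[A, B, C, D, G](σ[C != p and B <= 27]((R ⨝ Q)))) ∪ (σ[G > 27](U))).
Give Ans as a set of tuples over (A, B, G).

Joining R and Q on D yields {(24, 4, 19, w, x, 13), (7, 19, 39, w, s, 27), (7, 32, 3, p, s, 27), (7, 35, 15, y, s, 27), (7, 38, 18, t, s, 27), (7, 5, 5, c, s, 27)}.
Selection C != p and B <= 27: {(24, 4, 19, w, x, 13), (7, 19, 39, w, s, 27), (7, 35, 15, y, s, 27), (7, 38, 18, t, s, 27), (7, 5, 5, c, s, 27)}
π[A, B, C, D, G]: project onto (A, B, C, D, G) → {(19, 27, w, 7, 39), (35, 27, y, 7, 15), (38, 27, t, 7, 18), (4, 13, w, 24, 19), (5, 27, c, 7, 5)}
Selection G > 27: {(25, 39, c, 21, 28)}
Union: {(19, 27, w, 7, 39), (35, 27, y, 7, 15), (38, 27, t, 7, 18), (4, 13, w, 24, 19), (5, 27, c, 7, 5)} with {(25, 39, c, 21, 28)} → {(19, 27, w, 7, 39), (25, 39, c, 21, 28), (35, 27, y, 7, 15), (38, 27, t, 7, 18), (4, 13, w, 24, 19), (5, 27, c, 7, 5)}
π[A, B, G]: project onto (A, B, G) → {(19, 27, 39), (25, 39, 28), (35, 27, 15), (38, 27, 18), (4, 13, 19), (5, 27, 5)}

{(19, 27, 39), (25, 39, 28), (35, 27, 15), (38, 27, 18), (4, 13, 19), (5, 27, 5)}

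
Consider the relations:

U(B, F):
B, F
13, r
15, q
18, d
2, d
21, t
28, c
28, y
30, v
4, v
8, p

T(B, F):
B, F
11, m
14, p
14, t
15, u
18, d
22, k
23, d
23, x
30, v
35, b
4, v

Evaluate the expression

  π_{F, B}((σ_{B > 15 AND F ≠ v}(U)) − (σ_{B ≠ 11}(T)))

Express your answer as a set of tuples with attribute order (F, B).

Apply σ_{B > 15 AND F ≠ v}; surviving tuples: {(18, d), (21, t), (28, c), (28, y)}
Apply σ_{B ≠ 11}; surviving tuples: {(14, p), (14, t), (15, u), (18, d), (22, k), (23, d), (23, x), (30, v), (35, b), (4, v)}
Set difference of the two operands is {(21, t), (28, c), (28, y)}.
Projecting to F, B: {(c, 28), (t, 21), (y, 28)}

{(c, 28), (t, 21), (y, 28)}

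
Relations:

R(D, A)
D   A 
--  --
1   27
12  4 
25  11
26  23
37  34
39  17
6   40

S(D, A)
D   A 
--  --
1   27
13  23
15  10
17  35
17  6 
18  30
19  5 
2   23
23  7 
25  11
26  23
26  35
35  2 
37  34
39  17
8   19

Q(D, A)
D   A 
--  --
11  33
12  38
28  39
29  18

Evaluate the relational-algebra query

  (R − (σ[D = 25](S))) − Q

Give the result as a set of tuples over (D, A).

Selection D = 25: {(25, 11)}
Set difference of the two operands is {(1, 27), (12, 4), (26, 23), (37, 34), (39, 17), (6, 40)}.
Set difference of the two operands is {(1, 27), (12, 4), (26, 23), (37, 34), (39, 17), (6, 40)}.

{(1, 27), (12, 4), (26, 23), (37, 34), (39, 17), (6, 40)}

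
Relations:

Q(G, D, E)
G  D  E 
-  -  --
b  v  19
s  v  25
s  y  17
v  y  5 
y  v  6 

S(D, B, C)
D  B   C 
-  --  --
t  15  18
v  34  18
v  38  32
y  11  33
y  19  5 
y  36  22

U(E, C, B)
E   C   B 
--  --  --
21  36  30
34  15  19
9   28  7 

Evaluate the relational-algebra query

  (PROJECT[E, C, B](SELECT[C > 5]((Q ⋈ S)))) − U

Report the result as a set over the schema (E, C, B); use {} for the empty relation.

{(17, 22, 36), (17, 33, 11), (19, 18, 34), (19, 32, 38), (25, 18, 34), (25, 32, 38), (5, 22, 36), (5, 33, 11), (6, 18, 34), (6, 32, 38)}

Q ⋈ S (natural join on D): {(b, v, 19, 34, 18), (b, v, 19, 38, 32), (s, v, 25, 34, 18), (s, v, 25, 38, 32), (s, y, 17, 11, 33), (s, y, 17, 19, 5), (s, y, 17, 36, 22), (v, y, 5, 11, 33), (v, y, 5, 19, 5), (v, y, 5, 36, 22), (y, v, 6, 34, 18), (y, v, 6, 38, 32)}
Filtering on C > 5 leaves {(b, v, 19, 34, 18), (b, v, 19, 38, 32), (s, v, 25, 34, 18), (s, v, 25, 38, 32), (s, y, 17, 11, 33), (s, y, 17, 36, 22), (v, y, 5, 11, 33), (v, y, 5, 36, 22), (y, v, 6, 34, 18), (y, v, 6, 38, 32)}.
π[E, C, B]: project onto (E, C, B) → {(17, 22, 36), (17, 33, 11), (19, 18, 34), (19, 32, 38), (25, 18, 34), (25, 32, 38), (5, 22, 36), (5, 33, 11), (6, 18, 34), (6, 32, 38)}
Set difference of the two operands is {(17, 22, 36), (17, 33, 11), (19, 18, 34), (19, 32, 38), (25, 18, 34), (25, 32, 38), (5, 22, 36), (5, 33, 11), (6, 18, 34), (6, 32, 38)}.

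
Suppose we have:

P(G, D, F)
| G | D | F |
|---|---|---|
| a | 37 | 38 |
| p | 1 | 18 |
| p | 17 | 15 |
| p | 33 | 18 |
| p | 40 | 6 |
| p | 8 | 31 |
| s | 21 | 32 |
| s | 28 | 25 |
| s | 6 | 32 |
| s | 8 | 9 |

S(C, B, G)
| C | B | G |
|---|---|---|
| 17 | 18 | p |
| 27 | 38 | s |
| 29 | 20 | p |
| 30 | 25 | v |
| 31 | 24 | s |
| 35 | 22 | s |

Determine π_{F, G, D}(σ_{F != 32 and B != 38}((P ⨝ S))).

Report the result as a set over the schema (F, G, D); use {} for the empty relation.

{(15, p, 17), (18, p, 1), (18, p, 33), (25, s, 28), (31, p, 8), (6, p, 40), (9, s, 8)}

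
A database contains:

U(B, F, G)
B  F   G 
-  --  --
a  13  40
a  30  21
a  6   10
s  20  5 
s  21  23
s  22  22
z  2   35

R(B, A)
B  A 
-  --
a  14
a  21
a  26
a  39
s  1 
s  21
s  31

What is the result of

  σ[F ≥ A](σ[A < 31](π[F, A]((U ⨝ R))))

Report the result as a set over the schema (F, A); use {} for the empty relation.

Natural join on B: {(a, 13, 40, 14), (a, 13, 40, 21), (a, 13, 40, 26), (a, 13, 40, 39), (a, 30, 21, 14), (a, 30, 21, 21), (a, 30, 21, 26), (a, 30, 21, 39), (a, 6, 10, 14), (a, 6, 10, 21), (a, 6, 10, 26), (a, 6, 10, 39), (s, 20, 5, 1), (s, 20, 5, 21), (s, 20, 5, 31), (s, 21, 23, 1), (s, 21, 23, 21), (s, 21, 23, 31), (s, 22, 22, 1), (s, 22, 22, 21), (s, 22, 22, 31)}
π_{F, A} gives {(13, 14), (13, 21), (13, 26), (13, 39), (20, 1), (20, 21), (20, 31), (21, 1), (21, 21), (21, 31), (22, 1), (22, 21), (22, 31), (30, 14), (30, 21), (30, 26), (30, 39), (6, 14), (6, 21), (6, 26), (6, 39)}.
Filtering on A < 31 leaves {(13, 14), (13, 21), (13, 26), (20, 1), (20, 21), (21, 1), (21, 21), (22, 1), (22, 21), (30, 14), (30, 21), (30, 26), (6, 14), (6, 21), (6, 26)}.
Filtering on F ≥ A leaves {(20, 1), (21, 1), (21, 21), (22, 1), (22, 21), (30, 14), (30, 21), (30, 26)}.

{(20, 1), (21, 1), (21, 21), (22, 1), (22, 21), (30, 14), (30, 21), (30, 26)}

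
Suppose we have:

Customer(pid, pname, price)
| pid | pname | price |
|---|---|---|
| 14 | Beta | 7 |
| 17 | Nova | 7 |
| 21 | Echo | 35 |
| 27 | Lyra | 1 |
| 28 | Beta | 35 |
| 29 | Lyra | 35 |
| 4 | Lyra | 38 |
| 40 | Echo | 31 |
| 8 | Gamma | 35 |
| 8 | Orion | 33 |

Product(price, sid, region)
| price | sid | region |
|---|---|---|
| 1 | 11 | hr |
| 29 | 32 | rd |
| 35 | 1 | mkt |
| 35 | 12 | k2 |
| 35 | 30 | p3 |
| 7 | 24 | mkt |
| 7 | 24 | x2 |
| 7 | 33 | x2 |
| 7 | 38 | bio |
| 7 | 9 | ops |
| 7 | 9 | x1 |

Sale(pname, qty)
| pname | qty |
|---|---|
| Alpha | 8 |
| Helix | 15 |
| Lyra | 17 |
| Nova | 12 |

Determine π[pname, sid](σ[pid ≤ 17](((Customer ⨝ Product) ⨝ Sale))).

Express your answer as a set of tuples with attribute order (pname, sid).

{(Nova, 24), (Nova, 33), (Nova, 38), (Nova, 9)}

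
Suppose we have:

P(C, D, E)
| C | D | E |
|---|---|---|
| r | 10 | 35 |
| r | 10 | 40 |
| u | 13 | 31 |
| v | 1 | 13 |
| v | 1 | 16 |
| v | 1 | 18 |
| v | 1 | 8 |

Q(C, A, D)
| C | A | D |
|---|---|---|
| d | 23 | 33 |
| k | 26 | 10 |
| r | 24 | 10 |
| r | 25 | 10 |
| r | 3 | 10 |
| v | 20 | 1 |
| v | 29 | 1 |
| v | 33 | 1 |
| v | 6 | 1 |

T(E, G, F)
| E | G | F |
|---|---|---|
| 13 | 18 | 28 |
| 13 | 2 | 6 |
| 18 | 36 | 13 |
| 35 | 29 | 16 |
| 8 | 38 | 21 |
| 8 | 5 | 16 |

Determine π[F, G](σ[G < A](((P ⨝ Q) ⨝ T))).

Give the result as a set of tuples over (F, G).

Natural join on C, D: {(r, 10, 35, 24), (r, 10, 35, 25), (r, 10, 35, 3), (r, 10, 40, 24), (r, 10, 40, 25), (r, 10, 40, 3), (v, 1, 13, 20), (v, 1, 13, 29), (v, 1, 13, 33), (v, 1, 13, 6), (v, 1, 16, 20), (v, 1, 16, 29), (v, 1, 16, 33), (v, 1, 16, 6), (v, 1, 18, 20), (v, 1, 18, 29), (v, 1, 18, 33), (v, 1, 18, 6), (v, 1, 8, 20), (v, 1, 8, 29), (v, 1, 8, 33), (v, 1, 8, 6)}
Natural join on E: {(r, 10, 35, 24, 29, 16), (r, 10, 35, 25, 29, 16), (r, 10, 35, 3, 29, 16), (v, 1, 13, 20, 18, 28), (v, 1, 13, 20, 2, 6), (v, 1, 13, 29, 18, 28), (v, 1, 13, 29, 2, 6), (v, 1, 13, 33, 18, 28), (v, 1, 13, 33, 2, 6), (v, 1, 13, 6, 18, 28), (v, 1, 13, 6, 2, 6), (v, 1, 18, 20, 36, 13), (v, 1, 18, 29, 36, 13), (v, 1, 18, 33, 36, 13), (v, 1, 18, 6, 36, 13), (v, 1, 8, 20, 38, 21), (v, 1, 8, 20, 5, 16), (v, 1, 8, 29, 38, 21), (v, 1, 8, 29, 5, 16), (v, 1, 8, 33, 38, 21), (v, 1, 8, 33, 5, 16), (v, 1, 8, 6, 38, 21), (v, 1, 8, 6, 5, 16)}
σ[G < A]: keep tuples satisfying G < A → {(v, 1, 13, 20, 18, 28), (v, 1, 13, 20, 2, 6), (v, 1, 13, 29, 18, 28), (v, 1, 13, 29, 2, 6), (v, 1, 13, 33, 18, 28), (v, 1, 13, 33, 2, 6), (v, 1, 13, 6, 2, 6), (v, 1, 8, 20, 5, 16), (v, 1, 8, 29, 5, 16), (v, 1, 8, 33, 5, 16), (v, 1, 8, 6, 5, 16)}
Keep only column(s) F, G (8 duplicate(s) eliminated): {(16, 5), (28, 18), (6, 2)}

{(16, 5), (28, 18), (6, 2)}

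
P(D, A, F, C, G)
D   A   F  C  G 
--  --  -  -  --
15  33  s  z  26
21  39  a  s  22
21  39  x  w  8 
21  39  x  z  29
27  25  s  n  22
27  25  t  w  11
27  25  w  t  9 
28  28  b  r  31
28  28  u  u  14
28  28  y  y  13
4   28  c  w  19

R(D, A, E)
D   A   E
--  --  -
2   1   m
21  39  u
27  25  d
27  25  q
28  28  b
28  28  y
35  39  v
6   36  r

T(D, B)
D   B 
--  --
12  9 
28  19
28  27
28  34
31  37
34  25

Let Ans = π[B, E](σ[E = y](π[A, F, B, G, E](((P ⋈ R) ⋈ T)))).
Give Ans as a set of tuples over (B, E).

P ⋈ R (natural join on D, A): {(21, 39, a, s, 22, u), (21, 39, x, w, 8, u), (21, 39, x, z, 29, u), (27, 25, s, n, 22, d), (27, 25, s, n, 22, q), (27, 25, t, w, 11, d), (27, 25, t, w, 11, q), (27, 25, w, t, 9, d), (27, 25, w, t, 9, q), (28, 28, b, r, 31, b), (28, 28, b, r, 31, y), (28, 28, u, u, 14, b), (28, 28, u, u, 14, y), (28, 28, y, y, 13, b), (28, 28, y, y, 13, y)}
(P ⋈ R) ⋈ T (natural join on D): {(28, 28, b, r, 31, b, 19), (28, 28, b, r, 31, b, 27), (28, 28, b, r, 31, b, 34), (28, 28, b, r, 31, y, 19), (28, 28, b, r, 31, y, 27), (28, 28, b, r, 31, y, 34), (28, 28, u, u, 14, b, 19), (28, 28, u, u, 14, b, 27), (28, 28, u, u, 14, b, 34), (28, 28, u, u, 14, y, 19), (28, 28, u, u, 14, y, 27), (28, 28, u, u, 14, y, 34), (28, 28, y, y, 13, b, 19), (28, 28, y, y, 13, b, 27), (28, 28, y, y, 13, b, 34), (28, 28, y, y, 13, y, 19), (28, 28, y, y, 13, y, 27), (28, 28, y, y, 13, y, 34)}
Projecting to A, F, B, G, E: {(28, b, 19, 31, b), (28, b, 19, 31, y), (28, b, 27, 31, b), (28, b, 27, 31, y), (28, b, 34, 31, b), (28, b, 34, 31, y), (28, u, 19, 14, b), (28, u, 19, 14, y), (28, u, 27, 14, b), (28, u, 27, 14, y), (28, u, 34, 14, b), (28, u, 34, 14, y), (28, y, 19, 13, b), (28, y, 19, 13, y), (28, y, 27, 13, b), (28, y, 27, 13, y), (28, y, 34, 13, b), (28, y, 34, 13, y)}
Apply σ_{E = y}; surviving tuples: {(28, b, 19, 31, y), (28, b, 27, 31, y), (28, b, 34, 31, y), (28, u, 19, 14, y), (28, u, 27, 14, y), (28, u, 34, 14, y), (28, y, 19, 13, y), (28, y, 27, 13, y), (28, y, 34, 13, y)}
Projecting to B, E (6 duplicate(s) eliminated): {(19, y), (27, y), (34, y)}

{(19, y), (27, y), (34, y)}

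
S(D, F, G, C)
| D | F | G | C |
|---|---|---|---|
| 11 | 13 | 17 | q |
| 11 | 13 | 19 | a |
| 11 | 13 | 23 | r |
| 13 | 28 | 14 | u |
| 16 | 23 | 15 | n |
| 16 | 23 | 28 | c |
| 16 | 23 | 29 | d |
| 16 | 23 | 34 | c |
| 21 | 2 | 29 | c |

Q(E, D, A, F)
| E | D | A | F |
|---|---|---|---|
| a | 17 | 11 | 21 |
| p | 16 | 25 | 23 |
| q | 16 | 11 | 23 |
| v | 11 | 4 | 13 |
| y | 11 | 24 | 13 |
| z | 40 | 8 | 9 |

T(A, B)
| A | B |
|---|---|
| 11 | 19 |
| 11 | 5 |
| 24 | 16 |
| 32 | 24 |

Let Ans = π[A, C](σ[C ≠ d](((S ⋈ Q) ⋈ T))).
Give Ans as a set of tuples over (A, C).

{(11, c), (11, n), (24, a), (24, q), (24, r)}

Joining S and Q on D, F yields {(11, 13, 17, q, v, 4), (11, 13, 17, q, y, 24), (11, 13, 19, a, v, 4), (11, 13, 19, a, y, 24), (11, 13, 23, r, v, 4), (11, 13, 23, r, y, 24), (16, 23, 15, n, p, 25), (16, 23, 15, n, q, 11), (16, 23, 28, c, p, 25), (16, 23, 28, c, q, 11), (16, 23, 29, d, p, 25), (16, 23, 29, d, q, 11), (16, 23, 34, c, p, 25), (16, 23, 34, c, q, 11)}.
Joining (S ⋈ Q) and T on A yields {(11, 13, 17, q, y, 24, 16), (11, 13, 19, a, y, 24, 16), (11, 13, 23, r, y, 24, 16), (16, 23, 15, n, q, 11, 19), (16, 23, 15, n, q, 11, 5), (16, 23, 28, c, q, 11, 19), (16, 23, 28, c, q, 11, 5), (16, 23, 29, d, q, 11, 19), (16, 23, 29, d, q, 11, 5), (16, 23, 34, c, q, 11, 19), (16, 23, 34, c, q, 11, 5)}.
Filtering on C ≠ d leaves {(11, 13, 17, q, y, 24, 16), (11, 13, 19, a, y, 24, 16), (11, 13, 23, r, y, 24, 16), (16, 23, 15, n, q, 11, 19), (16, 23, 15, n, q, 11, 5), (16, 23, 28, c, q, 11, 19), (16, 23, 28, c, q, 11, 5), (16, 23, 34, c, q, 11, 19), (16, 23, 34, c, q, 11, 5)}.
Keep only column(s) A, C (4 duplicate(s) eliminated): {(11, c), (11, n), (24, a), (24, q), (24, r)}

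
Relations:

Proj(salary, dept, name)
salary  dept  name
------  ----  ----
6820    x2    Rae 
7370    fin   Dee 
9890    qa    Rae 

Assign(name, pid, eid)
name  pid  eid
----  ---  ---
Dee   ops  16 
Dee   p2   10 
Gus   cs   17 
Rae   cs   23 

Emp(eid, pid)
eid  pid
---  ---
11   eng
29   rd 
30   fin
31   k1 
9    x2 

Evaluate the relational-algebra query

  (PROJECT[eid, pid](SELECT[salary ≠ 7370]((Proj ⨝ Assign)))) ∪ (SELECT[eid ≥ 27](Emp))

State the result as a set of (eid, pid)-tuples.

{(23, cs), (29, rd), (30, fin), (31, k1)}

Natural join on name: {(6820, x2, Rae, cs, 23), (7370, fin, Dee, ops, 16), (7370, fin, Dee, p2, 10), (9890, qa, Rae, cs, 23)}
Apply σ_{salary ≠ 7370}; surviving tuples: {(6820, x2, Rae, cs, 23), (9890, qa, Rae, cs, 23)}
Keep only column(s) eid, pid (1 duplicate(s) eliminated): {(23, cs)}
Apply σ_{eid ≥ 27}; surviving tuples: {(29, rd), (30, fin), (31, k1)}
Set union of the two operands is {(23, cs), (29, rd), (30, fin), (31, k1)}.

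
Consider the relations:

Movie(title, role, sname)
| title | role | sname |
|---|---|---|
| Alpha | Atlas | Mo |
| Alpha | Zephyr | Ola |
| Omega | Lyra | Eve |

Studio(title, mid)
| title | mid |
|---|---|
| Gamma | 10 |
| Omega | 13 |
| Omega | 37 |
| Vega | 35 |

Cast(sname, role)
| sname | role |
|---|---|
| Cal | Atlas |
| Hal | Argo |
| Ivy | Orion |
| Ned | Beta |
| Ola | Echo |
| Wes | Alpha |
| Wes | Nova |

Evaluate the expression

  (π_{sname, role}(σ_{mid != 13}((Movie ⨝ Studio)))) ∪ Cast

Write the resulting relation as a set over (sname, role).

Natural join on title: {(Omega, Lyra, Eve, 13), (Omega, Lyra, Eve, 37)}
Apply σ_{mid != 13}; surviving tuples: {(Omega, Lyra, Eve, 37)}
π[sname, role]: project onto (sname, role) → {(Eve, Lyra)}
Taking the union: {(Cal, Atlas), (Eve, Lyra), (Hal, Argo), (Ivy, Orion), (Ned, Beta), (Ola, Echo), (Wes, Alpha), (Wes, Nova)}

{(Cal, Atlas), (Eve, Lyra), (Hal, Argo), (Ivy, Orion), (Ned, Beta), (Ola, Echo), (Wes, Alpha), (Wes, Nova)}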